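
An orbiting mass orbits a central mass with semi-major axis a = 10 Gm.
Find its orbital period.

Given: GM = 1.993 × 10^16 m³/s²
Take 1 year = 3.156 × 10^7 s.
a = 10 Gm = 1 × 10^10 m
GM = 1.993 × 10^16 m³/s²
a³ = 1 × 10^30 m³
T = 2π √(a³/GM) = 2π √((1 × 10^30) / (1.993 × 10^16)) = 2π × 7.08347 × 10^6 s
T = 4.45068 × 10^7 s ≈ 1.41 years

Final answer: 1.41 years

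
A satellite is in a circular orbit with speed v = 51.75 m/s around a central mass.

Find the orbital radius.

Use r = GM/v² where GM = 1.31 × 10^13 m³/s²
v = 51.75 m/s
GM = 1.31 × 10^13 m³/s²
v² = 2678.06 m²/s²
r = GM/v² = (1.31 × 10^13) / 2678.06 = 4.8916 × 10^9 m ≈ 4.892 Gm

Final answer: 4.892 Gm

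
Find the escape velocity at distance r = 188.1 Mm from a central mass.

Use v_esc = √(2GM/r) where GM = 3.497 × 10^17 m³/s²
r = 188.1 Mm = 1.881 × 10^8 m
GM = 3.497 × 10^17 m³/s²
2GM/r = 2 × (3.497 × 10^17) / (1.881 × 10^8) = 3.71823 × 10^9 m²/s²
v_esc = √(2GM/r) = 60977.3 m/s ≈ 60.98 km/s

Final answer: 60.98 km/s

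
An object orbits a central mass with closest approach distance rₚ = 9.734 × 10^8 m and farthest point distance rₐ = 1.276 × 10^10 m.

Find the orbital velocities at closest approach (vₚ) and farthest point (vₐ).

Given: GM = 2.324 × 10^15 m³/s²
rₚ = 9.734 × 10^8 m
rₐ = 1.276 × 10^10 m
GM = 2.324 × 10^15 m³/s²
a = (rₚ + rₐ)/2 = 6.8667 × 10^9 m
Vis-viva: v² = GM (2/r − 1/a)
vₚ² = 2.324 × 10^15 × (2.05465 × 10^-9 − 1.4563 × 10^-10) = 4.43657 × 10^6 m²/s²
vₚ = 2106.32 m/s ≈ 2.106 km/s
vₐ² = 2.324 × 10^15 × (1.5674 × 10^-10 − 1.4563 × 10^-10) = 25818.4 m²/s²
vₐ = 160.681 m/s ≈ 160.7 m/s

Final answer: vₚ = 2.106 km/s, vₐ = 160.7 m/s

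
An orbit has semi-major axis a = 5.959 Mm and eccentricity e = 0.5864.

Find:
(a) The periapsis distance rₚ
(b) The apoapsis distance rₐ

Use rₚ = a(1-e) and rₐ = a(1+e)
a = 5.959 Mm = 5.959 × 10^6 m
e = 0.5864:  1 − e = 0.4136,  1 + e = 1.5864
(a) rₚ = a(1 − e) = 5.959 × 10^6 m × 0.4136 = 2.46464 × 10^6 m ≈ 2.465 Mm
(b) rₐ = a(1 + e) = 5.959 × 10^6 m × 1.5864 = 9.45336 × 10^6 m ≈ 9.453 Mm

Final answer:
(a) rₚ = 2.465 Mm
(b) rₐ = 9.453 Mm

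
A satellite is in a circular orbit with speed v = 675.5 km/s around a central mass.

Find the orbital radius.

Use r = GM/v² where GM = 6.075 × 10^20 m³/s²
v = 675.5 km/s = 675500 m/s
GM = 6.075 × 10^20 m³/s²
v² = 4.563 × 10^11 m²/s²
r = GM/v² = (6.075 × 10^20) / (4.563 × 10^11) = 1.33136 × 10^9 m ≈ 1.331 Gm

Final answer: 1.331 Gm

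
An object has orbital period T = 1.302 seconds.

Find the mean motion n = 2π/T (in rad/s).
T = 1.302 seconds
n = 2π / 1.302 s = 4.8258 rad/s ≈ 4.826 rad/s

Final answer: n = 4.826 rad/s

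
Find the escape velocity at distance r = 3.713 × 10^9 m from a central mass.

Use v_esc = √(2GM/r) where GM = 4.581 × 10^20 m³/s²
r = 3.713 × 10^9 m
GM = 4.581 × 10^20 m³/s²
2GM/r = 2 × (4.581 × 10^20) / (3.713 × 10^9) = 2.46755 × 10^11 m²/s²
v_esc = √(2GM/r) = 496744 m/s ≈ 496.7 km/s

Final answer: 496.7 km/s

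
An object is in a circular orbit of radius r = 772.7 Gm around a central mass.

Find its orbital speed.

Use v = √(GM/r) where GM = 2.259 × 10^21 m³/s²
r = 772.7 Gm = 7.727 × 10^11 m
GM = 2.259 × 10^21 m³/s²
GM/r = (2.259 × 10^21) / (7.727 × 10^11) = 2.92351 × 10^9 m²/s²
v = √(GM/r) = 54069.5 m/s ≈ 54.07 km/s

Final answer: 54.07 km/s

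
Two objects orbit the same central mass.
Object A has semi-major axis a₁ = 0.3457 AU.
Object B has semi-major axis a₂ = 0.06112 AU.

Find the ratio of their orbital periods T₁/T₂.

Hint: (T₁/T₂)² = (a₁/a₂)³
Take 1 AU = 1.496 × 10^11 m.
a₁ = 0.3457 AU = 5.17167 × 10^10 m
a₂ = 0.06112 AU = 9.14355 × 10^9 m
a₁/a₂ = 5.65609
T₁/T₂ = (a₁/a₂)^(3/2) = (5.65609)^1.5 = 13.4516

Final answer: T₁/T₂ = 13.45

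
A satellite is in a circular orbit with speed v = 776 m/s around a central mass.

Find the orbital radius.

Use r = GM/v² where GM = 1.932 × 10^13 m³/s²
v = 776 m/s
GM = 1.932 × 10^13 m³/s²
v² = 602176 m²/s²
r = GM/v² = (1.932 × 10^13) / 602176 = 3.20836 × 10^7 m ≈ 32.08 Mm

Final answer: 32.08 Mm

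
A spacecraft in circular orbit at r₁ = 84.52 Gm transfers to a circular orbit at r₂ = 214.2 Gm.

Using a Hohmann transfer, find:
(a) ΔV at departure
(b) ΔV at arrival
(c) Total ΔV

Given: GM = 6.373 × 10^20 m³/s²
r₁ = 84.52 Gm = 8.452 × 10^10 m
r₂ = 214.2 Gm = 2.142 × 10^11 m
GM = 6.373 × 10^20 m³/s²
Transfer ellipse: a_t = (r₁ + r₂)/2 = 1.4936 × 10^11 m
Circular speed at r₁: v₁ = √(GM/r₁) = 86834.5 m/s
Transfer speed at r₁ (periapsis): v₁ₜ = √(GM(2/r₁ − 1/a_t)) = 103988 m/s
(a) ΔV₁ = v₁ₜ − v₁ = 17153.9 m/s ≈ 17.15 km/s
Circular speed at r₂: v₂ = √(GM/r₂) = 54545.9 m/s
Transfer speed at r₂ (apoapsis): v₂ₜ = √(GM(2/r₂ − 1/a_t)) = 41032.2 m/s
(b) ΔV₂ = v₂ − v₂ₜ = 13513.7 m/s ≈ 13.51 km/s
(c) ΔV_total = ΔV₁ + ΔV₂ = 30667.6 m/s ≈ 30.67 km/s

Final answer:
(a) ΔV₁ = 17.15 km/s
(b) ΔV₂ = 13.51 km/s
(c) ΔV_total = 30.67 km/s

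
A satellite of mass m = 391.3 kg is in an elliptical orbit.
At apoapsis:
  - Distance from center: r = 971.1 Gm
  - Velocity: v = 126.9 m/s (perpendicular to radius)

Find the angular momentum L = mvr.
r = 971.1 Gm = 9.711 × 10^11 m
v = 126.9 m/s
vr = 126.9 × 9.711 × 10^11 = 1.23233 × 10^14 m²/s
L = m × vr = 391.3 × 1.23233 × 10^14 = 4.82209 × 10^16 kg·m²/s ≈ 4.822 × 10^16 kg·m²/s

Final answer: L = 4.822 × 10^16 kg·m²/s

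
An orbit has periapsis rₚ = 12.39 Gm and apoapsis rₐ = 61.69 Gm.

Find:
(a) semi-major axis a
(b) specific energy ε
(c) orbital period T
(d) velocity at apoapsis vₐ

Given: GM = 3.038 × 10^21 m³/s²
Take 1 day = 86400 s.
rₚ = 12.39 Gm = 1.239 × 10^10 m
rₐ = 61.69 Gm = 6.169 × 10^10 m
GM = 3.038 × 10^21 m³/s²
a = (rₚ + rₐ)/2 = 3.704 × 10^10 m
e = (rₐ − rₚ)/(rₐ + rₚ) = (4.93 × 10^10) / (7.408 × 10^10) = 0.665497
(a) a = 3.704 × 10^10 m ≈ 37.04 Gm
(b) 2a = 7.408 × 10^10 m;  ε = −GM/(2a) = -4.10097 × 10^10 J/kg ≈ -41.01 GJ/kg
(c) a³ = 5.08175 × 10^31 m³;  T = 2π √(a³/GM) = 2π × 129334 s = 812629 s ≈ 9.405 days
(d) vₐ² = GM (2/rₐ − 1/a) = 3.038 × 10^21 × (3.24202 × 10^-11 − 2.69978 × 10^-11) = 1.6473 × 10^10 m²/s²;  vₐ = 128347 m/s ≈ 128.3 km/s

Final answer:
(a) semi-major axis a = 37.04 Gm
(b) specific energy ε = -41.01 GJ/kg
(c) orbital period T = 9.405 days
(d) velocity at apoapsis vₐ = 128.3 km/s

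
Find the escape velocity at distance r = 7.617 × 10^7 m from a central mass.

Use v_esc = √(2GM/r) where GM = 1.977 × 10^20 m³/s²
r = 7.617 × 10^7 m
GM = 1.977 × 10^20 m³/s²
2GM/r = 2 × (1.977 × 10^20) / (7.617 × 10^7) = 5.19102 × 10^12 m²/s²
v_esc = √(2GM/r) = 2.27838 × 10^6 m/s ≈ 2278 km/s

Final answer: 2278 km/s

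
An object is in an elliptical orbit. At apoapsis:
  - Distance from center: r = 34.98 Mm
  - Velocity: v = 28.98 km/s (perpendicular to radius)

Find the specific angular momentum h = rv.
r = 34.98 Mm = 3.498 × 10^7 m
v = 28.98 km/s = 28980 m/s
h = rv = 3.498 × 10^7 × 28980 = 1.01372 × 10^12 m²/s ≈ 1.014 × 10^12 m²/s

Final answer: h = 1.014 × 10^12 m²/s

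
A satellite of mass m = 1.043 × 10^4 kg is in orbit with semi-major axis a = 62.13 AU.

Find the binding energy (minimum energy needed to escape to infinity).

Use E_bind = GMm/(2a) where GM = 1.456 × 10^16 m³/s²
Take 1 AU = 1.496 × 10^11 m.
a = 62.13 AU = 9.29465 × 10^12 m
GM = 1.456 × 10^16 m³/s²
m = 1.043 × 10^4 kg
GMm = 1.456 × 10^16 × 10430 = 1.51861 × 10^20 m³·kg/s²
2a = 1.85893 × 10^13 m
E_bind = GMm/(2a) = 8.16926 × 10^6 J ≈ 8.169 MJ

Final answer: 8.169 MJ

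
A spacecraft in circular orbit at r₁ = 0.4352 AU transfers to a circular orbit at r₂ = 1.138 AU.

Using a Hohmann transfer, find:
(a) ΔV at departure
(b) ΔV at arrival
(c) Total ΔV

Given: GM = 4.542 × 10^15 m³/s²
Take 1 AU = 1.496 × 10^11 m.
r₁ = 0.4352 AU = 6.51059 × 10^10 m
r₂ = 1.138 AU = 1.70245 × 10^11 m
GM = 4.542 × 10^15 m³/s²
Transfer ellipse: a_t = (r₁ + r₂)/2 = 1.17675 × 10^11 m
Circular speed at r₁: v₁ = √(GM/r₁) = 264.127 m/s
Transfer speed at r₁ (periapsis): v₁ₜ = √(GM(2/r₁ − 1/a_t)) = 317.693 m/s
(a) ΔV₁ = v₁ₜ − v₁ = 53.5656 m/s ≈ 53.57 m/s
Circular speed at r₂: v₂ = √(GM/r₂) = 163.338 m/s
Transfer speed at r₂ (apoapsis): v₂ₜ = √(GM(2/r₂ − 1/a_t)) = 121.494 m/s
(b) ΔV₂ = v₂ − v₂ₜ = 41.844 m/s ≈ 41.84 m/s
(c) ΔV_total = ΔV₁ + ΔV₂ = 95.4095 m/s ≈ 95.41 m/s

Final answer:
(a) ΔV₁ = 53.57 m/s
(b) ΔV₂ = 41.84 m/s
(c) ΔV_total = 95.41 m/s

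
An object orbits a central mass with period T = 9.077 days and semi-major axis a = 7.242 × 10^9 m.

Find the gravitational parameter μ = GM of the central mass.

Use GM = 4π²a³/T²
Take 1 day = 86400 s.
T = 9.077 days = 784253 s
a = 7.242 × 10^9 m
a³ = 3.79818 × 10^29 m³
T² = 6.15052 × 10^11 s²
GM = 4π² × (3.79818 × 10^29) / (6.15052 × 10^11) = 2.43794 × 10^19 m³/s²
GM ≈ 2.438 × 10^19 m³/s²

Final answer: GM = 2.438 × 10^19 m³/s²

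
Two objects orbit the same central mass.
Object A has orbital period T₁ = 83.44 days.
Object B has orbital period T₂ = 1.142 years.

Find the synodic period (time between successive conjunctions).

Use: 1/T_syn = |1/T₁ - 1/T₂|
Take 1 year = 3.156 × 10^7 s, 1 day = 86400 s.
T₁ = 83.44 days = 7.20922 × 10^6 s
T₂ = 1.142 years = 3.60415 × 10^7 s
1/T₁ = 1.38711 × 10^-7 s⁻¹
1/T₂ = 2.77458 × 10^-8 s⁻¹
|1/T₁ − 1/T₂| = 1.10966 × 10^-7 s⁻¹
T_syn = 1 / |1/T₁ − 1/T₂| = 9.01181 × 10^6 s ≈ 104.3 days

Final answer: T_syn = 104.3 days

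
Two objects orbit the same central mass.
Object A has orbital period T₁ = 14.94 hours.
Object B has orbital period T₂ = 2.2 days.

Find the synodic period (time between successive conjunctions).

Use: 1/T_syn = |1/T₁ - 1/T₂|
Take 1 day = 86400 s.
T₁ = 14.94 hours = 53784 s
T₂ = 2.2 days = 190080 s
1/T₁ = 1.85929 × 10^-5 s⁻¹
1/T₂ = 5.26094 × 10^-6 s⁻¹
|1/T₁ − 1/T₂| = 1.33319 × 10^-5 s⁻¹
T_syn = 1 / |1/T₁ − 1/T₂| = 75007.8 s ≈ 20.84 hours

Final answer: T_syn = 20.84 hours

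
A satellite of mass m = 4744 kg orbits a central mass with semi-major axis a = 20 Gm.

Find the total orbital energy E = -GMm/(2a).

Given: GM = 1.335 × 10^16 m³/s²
a = 20 Gm = 2 × 10^10 m
GM = 1.335 × 10^16 m³/s²
2a = 4 × 10^10 m
GMm = 1.335 × 10^16 × 4744 = 6.33324 × 10^19 m³·kg/s²
E = −GMm/(2a) = -1.58331 × 10^9 J ≈ -1.583 GJ

Final answer: -1.583 GJ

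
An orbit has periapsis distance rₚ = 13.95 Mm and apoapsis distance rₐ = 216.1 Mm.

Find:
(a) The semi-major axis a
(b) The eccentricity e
rₚ = 13.95 Mm = 1.395 × 10^7 m
rₐ = 216.1 Mm = 2.161 × 10^8 m
(a) a = (rₚ + rₐ)/2 = 1.15025 × 10^8 m ≈ 115 Mm
(b) e = (rₐ − rₚ)/(rₐ + rₚ) = (2.0215 × 10^8) / (2.3005 × 10^8) = 0.878722

Final answer:
(a) a = 115 Mm
(b) e = 0.8787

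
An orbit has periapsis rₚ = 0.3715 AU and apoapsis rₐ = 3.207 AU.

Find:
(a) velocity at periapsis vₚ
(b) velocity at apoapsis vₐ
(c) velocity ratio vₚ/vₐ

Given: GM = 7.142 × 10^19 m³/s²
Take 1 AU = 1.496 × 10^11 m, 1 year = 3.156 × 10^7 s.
rₚ = 0.3715 AU = 5.55764 × 10^10 m
rₐ = 3.207 AU = 4.79767 × 10^11 m
GM = 7.142 × 10^19 m³/s²
a = (rₚ + rₐ)/2 = 2.67672 × 10^11 m
e = (rₐ − rₚ)/(rₐ + rₚ) = (4.24191 × 10^11) / (5.35344 × 10^11) = 0.792371
(a) vₚ² = GM (2/rₚ − 1/a) = 7.142 × 10^19 × (3.59865 × 10^-11 − 3.73592 × 10^-12) = 2.30334 × 10^9 m²/s²;  vₚ = 47993.1 m/s ≈ 10.12 AU/year
(b) vₐ² = GM (2/rₐ − 1/a) = 7.142 × 10^19 × (4.16869 × 10^-12 − 3.73592 × 10^-12) = 3.09084 × 10^7 m²/s²;  vₐ = 5559.54 m/s ≈ 1.173 AU/year
(c) vₚ/vₐ = rₐ/rₚ (angular momentum) = (4.79767 × 10^11) / (5.55764 × 10^10) = 8.63257 ≈ 8.633

Final answer:
(a) velocity at periapsis vₚ = 10.12 AU/year
(b) velocity at apoapsis vₐ = 1.173 AU/year
(c) velocity ratio vₚ/vₐ = 8.633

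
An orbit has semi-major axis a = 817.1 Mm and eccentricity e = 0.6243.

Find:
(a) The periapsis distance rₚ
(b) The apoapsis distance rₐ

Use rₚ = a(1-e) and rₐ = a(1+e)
a = 817.1 Mm = 8.171 × 10^8 m
e = 0.6243:  1 − e = 0.3757,  1 + e = 1.6243
(a) rₚ = a(1 − e) = 8.171 × 10^8 m × 0.3757 = 3.06984 × 10^8 m ≈ 307 Mm
(b) rₐ = a(1 + e) = 8.171 × 10^8 m × 1.6243 = 1.32722 × 10^9 m ≈ 1.327 Gm

Final answer:
(a) rₚ = 307 Mm
(b) rₐ = 1.327 Gm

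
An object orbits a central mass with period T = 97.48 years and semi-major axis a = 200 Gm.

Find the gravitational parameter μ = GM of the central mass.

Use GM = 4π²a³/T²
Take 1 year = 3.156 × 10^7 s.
T = 97.48 years = 3.07647 × 10^9 s
a = 200 Gm = 2 × 10^11 m
a³ = 8 × 10^33 m³
T² = 9.46466 × 10^18 s²
GM = 4π² × (8 × 10^33) / (9.46466 × 10^18) = 3.33691 × 10^16 m³/s²
GM ≈ 3.337 × 10^16 m³/s²

Final answer: GM = 3.337 × 10^16 m³/s²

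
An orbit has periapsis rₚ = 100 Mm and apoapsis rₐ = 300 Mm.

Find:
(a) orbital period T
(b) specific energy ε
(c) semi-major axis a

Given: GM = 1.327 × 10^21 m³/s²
rₚ = 100 Mm = 1 × 10^8 m
rₐ = 300 Mm = 3 × 10^8 m
GM = 1.327 × 10^21 m³/s²
a = (rₚ + rₐ)/2 = 2 × 10^8 m
e = (rₐ − rₚ)/(rₐ + rₚ) = (2 × 10^8) / (4 × 10^8) = 0.5
(a) a³ = 8 × 10^24 m³;  T = 2π √(a³/GM) = 2π × 77.6443 s = 487.853 s ≈ 8.131 minutes
(b) 2a = 4 × 10^8 m;  ε = −GM/(2a) = -3.3175 × 10^12 J/kg ≈ -3318 GJ/kg
(c) a = 2 × 10^8 m ≈ 200 Mm

Final answer:
(a) orbital period T = 8.131 minutes
(b) specific energy ε = -3318 GJ/kg
(c) semi-major axis a = 200 Mm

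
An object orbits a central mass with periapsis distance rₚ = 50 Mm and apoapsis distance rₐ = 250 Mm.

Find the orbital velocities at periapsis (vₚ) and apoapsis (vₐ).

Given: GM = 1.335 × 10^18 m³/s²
rₚ = 50 Mm = 5 × 10^7 m
rₐ = 250 Mm = 2.5 × 10^8 m
GM = 1.335 × 10^18 m³/s²
a = (rₚ + rₐ)/2 = 1.5 × 10^8 m
Vis-viva: v² = GM (2/r − 1/a)
vₚ² = 1.335 × 10^18 × (4 × 10^-8 − 6.66667 × 10^-9) = 4.45 × 10^10 m²/s²
vₚ = 210950 m/s ≈ 211 km/s
vₐ² = 1.335 × 10^18 × (8 × 10^-9 − 6.66667 × 10^-9) = 1.78 × 10^9 m²/s²
vₐ = 42190 m/s ≈ 42.19 km/s

Final answer: vₚ = 211 km/s, vₐ = 42.19 km/s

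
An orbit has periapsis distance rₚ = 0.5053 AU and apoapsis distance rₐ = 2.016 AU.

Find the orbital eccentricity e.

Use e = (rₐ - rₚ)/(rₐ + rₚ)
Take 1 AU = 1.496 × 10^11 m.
rₚ = 0.5053 AU = 7.55929 × 10^10 m
rₐ = 2.016 AU = 3.01594 × 10^11 m
rₐ − rₚ = 2.26001 × 10^11 m
rₐ + rₚ = 3.77186 × 10^11 m
e = (rₐ − rₚ)/(rₐ + rₚ) = 0.599175

Final answer: e = 0.5992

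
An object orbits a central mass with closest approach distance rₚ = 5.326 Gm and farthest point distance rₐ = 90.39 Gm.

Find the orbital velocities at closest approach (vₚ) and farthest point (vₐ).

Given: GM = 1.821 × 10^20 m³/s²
rₚ = 5.326 Gm = 5.326 × 10^9 m
rₐ = 90.39 Gm = 9.039 × 10^10 m
GM = 1.821 × 10^20 m³/s²
a = (rₚ + rₐ)/2 = 4.7858 × 10^10 m
Vis-viva: v² = GM (2/r − 1/a)
vₚ² = 1.821 × 10^20 × (3.75516 × 10^-10 − 2.08951 × 10^-11) = 6.45765 × 10^10 m²/s²
vₚ = 254119 m/s ≈ 254.1 km/s
vₐ² = 1.821 × 10^20 × (2.21263 × 10^-11 − 2.08951 × 10^-11) = 2.242 × 10^8 m²/s²
vₐ = 14973.3 m/s ≈ 14.97 km/s

Final answer: vₚ = 254.1 km/s, vₐ = 14.97 km/s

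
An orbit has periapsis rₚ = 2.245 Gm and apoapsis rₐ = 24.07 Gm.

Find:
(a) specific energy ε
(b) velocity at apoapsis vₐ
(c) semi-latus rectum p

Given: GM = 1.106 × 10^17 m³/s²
rₚ = 2.245 Gm = 2.245 × 10^9 m
rₐ = 24.07 Gm = 2.407 × 10^10 m
GM = 1.106 × 10^17 m³/s²
a = (rₚ + rₐ)/2 = 1.31575 × 10^10 m
e = (rₐ − rₚ)/(rₐ + rₚ) = (2.1825 × 10^10) / (2.6315 × 10^10) = 0.829375
(a) 2a = 2.6315 × 10^10 m;  ε = −GM/(2a) = -4.20293 × 10^6 J/kg ≈ -4.203 MJ/kg
(b) vₐ² = GM (2/rₐ − 1/a) = 1.106 × 10^17 × (8.3091 × 10^-11 − 7.60023 × 10^-11) = 784011 m²/s²;  vₐ = 885.444 m/s ≈ 885.4 m/s
(c) 1 − e² = 0.312137;  p = a(1 − e²) = 1.31575 × 10^10 × 0.312137 = 4.10695 × 10^9 m ≈ 4.107 Gm

Final answer:
(a) specific energy ε = -4.203 MJ/kg
(b) velocity at apoapsis vₐ = 885.4 m/s
(c) semi-latus rectum p = 4.107 Gm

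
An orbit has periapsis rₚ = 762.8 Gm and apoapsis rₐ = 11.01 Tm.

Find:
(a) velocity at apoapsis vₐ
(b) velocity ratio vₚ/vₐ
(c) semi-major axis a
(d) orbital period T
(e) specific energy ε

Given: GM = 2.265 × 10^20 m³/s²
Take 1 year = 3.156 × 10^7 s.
rₚ = 762.8 Gm = 7.628 × 10^11 m
rₐ = 11.01 Tm = 1.101 × 10^13 m
GM = 2.265 × 10^20 m³/s²
a = (rₚ + rₐ)/2 = 5.8864 × 10^12 m
e = (rₐ − rₚ)/(rₐ + rₚ) = (1.02472 × 10^13) / (1.17728 × 10^13) = 0.870413
(a) vₐ² = GM (2/rₐ − 1/a) = 2.265 × 10^20 × (1.81653 × 10^-13 − 1.69883 × 10^-13) = 2.66589 × 10^6 m²/s²;  vₐ = 1632.75 m/s ≈ 1.633 km/s
(b) vₚ/vₐ = rₐ/rₚ (angular momentum) = (1.101 × 10^13) / (7.628 × 10^11) = 14.4337 ≈ 14.43
(c) a = 5.8864 × 10^12 m ≈ 5.886 Tm
(d) a³ = 2.03962 × 10^38 m³;  T = 2π √(a³/GM) = 2π × 9.48944 × 10^8 s = 5.96239 × 10^9 s ≈ 188.9 years
(e) 2a = 1.17728 × 10^13 m;  ε = −GM/(2a) = -1.92393 × 10^7 J/kg ≈ -19.24 MJ/kg

Final answer:
(a) velocity at apoapsis vₐ = 1.633 km/s
(b) velocity ratio vₚ/vₐ = 14.43
(c) semi-major axis a = 5.886 Tm
(d) orbital period T = 188.9 years
(e) specific energy ε = -19.24 MJ/kg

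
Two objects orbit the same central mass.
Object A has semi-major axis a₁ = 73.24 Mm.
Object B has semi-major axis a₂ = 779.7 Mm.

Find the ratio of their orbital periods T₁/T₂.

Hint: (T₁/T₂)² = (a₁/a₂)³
a₁ = 73.24 Mm = 7.324 × 10^7 m
a₂ = 779.7 Mm = 7.797 × 10^8 m
a₁/a₂ = 0.0939336
T₁/T₂ = (a₁/a₂)^(3/2) = (0.0939336)^1.5 = 0.0287893

Final answer: T₁/T₂ = 0.02879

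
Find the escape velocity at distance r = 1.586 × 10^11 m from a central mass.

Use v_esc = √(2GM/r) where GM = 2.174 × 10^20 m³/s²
r = 1.586 × 10^11 m
GM = 2.174 × 10^20 m³/s²
2GM/r = 2 × (2.174 × 10^20) / (1.586 × 10^11) = 2.74149 × 10^9 m²/s²
v_esc = √(2GM/r) = 52359.2 m/s ≈ 52.36 km/s

Final answer: 52.36 km/s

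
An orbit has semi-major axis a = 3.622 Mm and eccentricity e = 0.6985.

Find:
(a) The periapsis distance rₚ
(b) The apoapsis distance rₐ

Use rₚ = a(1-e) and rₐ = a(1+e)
a = 3.622 Mm = 3.622 × 10^6 m
e = 0.6985:  1 − e = 0.3015,  1 + e = 1.6985
(a) rₚ = a(1 − e) = 3.622 × 10^6 m × 0.3015 = 1.09203 × 10^6 m ≈ 1.092 Mm
(b) rₐ = a(1 + e) = 3.622 × 10^6 m × 1.6985 = 6.15197 × 10^6 m ≈ 6.152 Mm

Final answer:
(a) rₚ = 1.092 Mm
(b) rₐ = 6.152 Mm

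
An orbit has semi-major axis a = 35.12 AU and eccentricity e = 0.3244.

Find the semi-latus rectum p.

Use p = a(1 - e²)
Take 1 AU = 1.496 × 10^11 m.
a = 35.12 AU = 5.25395 × 10^12 m
e = 0.3244,  e² = 0.105235,  1 − e² = 0.894765
p = a(1 − e²) = 5.25395 × 10^12 m × 0.894765 = 4.70105 × 10^12 m ≈ 31.42 AU

Final answer: p = 31.42 AU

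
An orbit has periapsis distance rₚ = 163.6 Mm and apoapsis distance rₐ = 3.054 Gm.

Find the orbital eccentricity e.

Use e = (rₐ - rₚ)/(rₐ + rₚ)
rₚ = 163.6 Mm = 1.636 × 10^8 m
rₐ = 3.054 Gm = 3.054 × 10^9 m
rₐ − rₚ = 2.8904 × 10^9 m
rₐ + rₚ = 3.2176 × 10^9 m
e = (rₐ − rₚ)/(rₐ + rₚ) = 0.898309

Final answer: e = 0.8983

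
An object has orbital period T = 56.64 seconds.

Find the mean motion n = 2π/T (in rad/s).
T = 56.64 seconds
n = 2π / 56.64 s = 0.110932 rad/s ≈ 0.1109 rad/s

Final answer: n = 0.1109 rad/s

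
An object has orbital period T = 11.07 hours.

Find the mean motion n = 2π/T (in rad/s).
T = 11.07 hours = 39852 s
n = 2π / 39852 s = 0.000157663 rad/s ≈ 0.0001577 rad/s

Final answer: n = 0.0001577 rad/s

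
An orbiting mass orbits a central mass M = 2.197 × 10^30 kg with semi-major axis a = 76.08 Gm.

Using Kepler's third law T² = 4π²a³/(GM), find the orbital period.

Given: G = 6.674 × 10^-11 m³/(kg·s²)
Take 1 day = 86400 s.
M = 2.197 × 10^30 kg
GM = G × M = 6.674 × 10^-11 × 2.197 × 10^30 = 1.46628 × 10^20 m³/s²
a = 76.08 Gm = 7.608 × 10^10 m
a³ = 4.40364 × 10^32 m³
T = 2π √(a³/GM) = 2π √((4.40364 × 10^32) / (1.46628 × 10^20)) = 2π × 1.733 × 10^6 s
T = 1.08887 × 10^7 s ≈ 126 days

Final answer: 126 days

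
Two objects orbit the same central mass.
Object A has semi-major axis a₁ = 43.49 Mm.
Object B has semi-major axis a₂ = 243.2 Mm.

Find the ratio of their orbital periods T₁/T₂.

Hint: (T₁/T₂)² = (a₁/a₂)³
a₁ = 43.49 Mm = 4.349 × 10^7 m
a₂ = 243.2 Mm = 2.432 × 10^8 m
a₁/a₂ = 0.178824
T₁/T₂ = (a₁/a₂)^(3/2) = (0.178824)^1.5 = 0.0756204

Final answer: T₁/T₂ = 0.07562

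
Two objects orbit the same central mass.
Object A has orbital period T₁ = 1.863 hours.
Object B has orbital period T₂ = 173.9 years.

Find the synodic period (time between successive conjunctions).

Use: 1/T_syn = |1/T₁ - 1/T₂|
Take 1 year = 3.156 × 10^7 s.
T₁ = 1.863 hours = 6706.8 s
T₂ = 173.9 years = 5.48828 × 10^9 s
1/T₁ = 0.000149102 s⁻¹
1/T₂ = 1.82206 × 10^-10 s⁻¹
|1/T₁ − 1/T₂| = 0.000149102 s⁻¹
T_syn = 1 / |1/T₁ − 1/T₂| = 6706.81 s ≈ 1.863 hours

Final answer: T_syn = 1.863 hours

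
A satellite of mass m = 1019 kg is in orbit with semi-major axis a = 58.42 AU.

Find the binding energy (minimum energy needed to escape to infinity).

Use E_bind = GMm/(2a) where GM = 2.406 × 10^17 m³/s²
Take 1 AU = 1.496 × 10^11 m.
a = 58.42 AU = 8.73963 × 10^12 m
GM = 2.406 × 10^17 m³/s²
m = 1019 kg
GMm = 2.406 × 10^17 × 1019 = 2.45171 × 10^20 m³·kg/s²
2a = 1.74793 × 10^13 m
E_bind = GMm/(2a) = 1.40264 × 10^7 J ≈ 14.03 MJ

Final answer: 14.03 MJ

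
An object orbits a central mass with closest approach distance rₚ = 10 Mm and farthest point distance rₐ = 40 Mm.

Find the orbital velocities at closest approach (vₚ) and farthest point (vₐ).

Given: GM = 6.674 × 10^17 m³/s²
rₚ = 10 Mm = 1 × 10^7 m
rₐ = 40 Mm = 4 × 10^7 m
GM = 6.674 × 10^17 m³/s²
a = (rₚ + rₐ)/2 = 2.5 × 10^7 m
Vis-viva: v² = GM (2/r − 1/a)
vₚ² = 6.674 × 10^17 × (2 × 10^-7 − 4 × 10^-8) = 1.06784 × 10^11 m²/s²
vₚ = 326778 m/s ≈ 326.8 km/s
vₐ² = 6.674 × 10^17 × (5 × 10^-8 − 4 × 10^-8) = 6.674 × 10^9 m²/s²
vₐ = 81694.6 m/s ≈ 81.69 km/s

Final answer: vₚ = 326.8 km/s, vₐ = 81.69 km/s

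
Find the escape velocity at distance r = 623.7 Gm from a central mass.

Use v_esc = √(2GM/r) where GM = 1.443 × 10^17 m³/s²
r = 623.7 Gm = 6.237 × 10^11 m
GM = 1.443 × 10^17 m³/s²
2GM/r = 2 × (1.443 × 10^17) / (6.237 × 10^11) = 462722 m²/s²
v_esc = √(2GM/r) = 680.237 m/s ≈ 680.2 m/s

Final answer: 680.2 m/s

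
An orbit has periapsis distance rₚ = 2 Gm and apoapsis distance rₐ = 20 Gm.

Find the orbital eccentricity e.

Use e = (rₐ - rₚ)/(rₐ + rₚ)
rₚ = 2 Gm = 2 × 10^9 m
rₐ = 20 Gm = 2 × 10^10 m
rₐ − rₚ = 1.8 × 10^10 m
rₐ + rₚ = 2.2 × 10^10 m
e = (rₐ − rₚ)/(rₐ + rₚ) = 0.818182

Final answer: e = 0.8182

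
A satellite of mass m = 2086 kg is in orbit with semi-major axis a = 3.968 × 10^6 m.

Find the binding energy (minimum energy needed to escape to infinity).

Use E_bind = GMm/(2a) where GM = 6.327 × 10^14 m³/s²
a = 3.968 × 10^6 m
GM = 6.327 × 10^14 m³/s²
m = 2086 kg
GMm = 6.327 × 10^14 × 2086 = 1.31981 × 10^18 m³·kg/s²
2a = 7.936 × 10^6 m
E_bind = GMm/(2a) = 1.66307 × 10^11 J ≈ 166.3 GJ

Final answer: 166.3 GJ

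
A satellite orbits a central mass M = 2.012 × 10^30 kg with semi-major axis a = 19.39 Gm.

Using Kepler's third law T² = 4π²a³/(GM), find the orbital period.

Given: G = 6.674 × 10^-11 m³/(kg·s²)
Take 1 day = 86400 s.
M = 2.012 × 10^30 kg
GM = G × M = 6.674 × 10^-11 × 2.012 × 10^30 = 1.34281 × 10^20 m³/s²
a = 19.39 Gm = 1.939 × 10^10 m
a³ = 7.2901 × 10^30 m³
T = 2π √(a³/GM) = 2π √((7.2901 × 10^30) / (1.34281 × 10^20)) = 2π × 233002 s
T = 1.46399 × 10^6 s ≈ 16.94 days

Final answer: 16.94 days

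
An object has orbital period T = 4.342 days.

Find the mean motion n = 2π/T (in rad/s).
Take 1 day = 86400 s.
T = 4.342 days = 375149 s
n = 2π / 375149 s = 1.67485 × 10^-5 rad/s ≈ 1.675 × 10^-5 rad/s

Final answer: n = 1.675 × 10^-5 rad/s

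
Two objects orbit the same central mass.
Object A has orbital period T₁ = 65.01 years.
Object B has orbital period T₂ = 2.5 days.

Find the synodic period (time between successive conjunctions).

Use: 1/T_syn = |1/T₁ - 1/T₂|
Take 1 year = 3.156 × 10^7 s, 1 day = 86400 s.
T₁ = 65.01 years = 2.05172 × 10^9 s
T₂ = 2.5 days = 216000 s
1/T₁ = 4.87397 × 10^-10 s⁻¹
1/T₂ = 4.62963 × 10^-6 s⁻¹
|1/T₁ − 1/T₂| = 4.62914 × 10^-6 s⁻¹
T_syn = 1 / |1/T₁ − 1/T₂| = 216023 s ≈ 2.5 days

Final answer: T_syn = 2.5 days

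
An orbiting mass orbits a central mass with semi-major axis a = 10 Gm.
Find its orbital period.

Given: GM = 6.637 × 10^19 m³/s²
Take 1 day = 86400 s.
a = 10 Gm = 1 × 10^10 m
GM = 6.637 × 10^19 m³/s²
a³ = 1 × 10^30 m³
T = 2π √(a³/GM) = 2π √((1 × 10^30) / (6.637 × 10^19)) = 2π × 122748 s
T = 771248 s ≈ 8.926 days

Final answer: 8.926 days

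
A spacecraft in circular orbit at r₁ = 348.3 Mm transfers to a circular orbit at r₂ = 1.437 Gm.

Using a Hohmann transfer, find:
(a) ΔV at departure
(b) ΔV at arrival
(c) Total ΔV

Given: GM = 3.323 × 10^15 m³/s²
r₁ = 348.3 Mm = 3.483 × 10^8 m
r₂ = 1.437 Gm = 1.437 × 10^9 m
GM = 3.323 × 10^15 m³/s²
Transfer ellipse: a_t = (r₁ + r₂)/2 = 8.9265 × 10^8 m
Circular speed at r₁: v₁ = √(GM/r₁) = 3088.79 m/s
Transfer speed at r₁ (periapsis): v₁ₜ = √(GM(2/r₁ − 1/a_t)) = 3919.01 m/s
(a) ΔV₁ = v₁ₜ − v₁ = 830.218 m/s ≈ 830.2 m/s
Circular speed at r₂: v₂ = √(GM/r₂) = 1520.68 m/s
Transfer speed at r₂ (apoapsis): v₂ₜ = √(GM(2/r₂ − 1/a_t)) = 949.889 m/s
(b) ΔV₂ = v₂ − v₂ₜ = 570.787 m/s ≈ 570.8 m/s
(c) ΔV_total = ΔV₁ + ΔV₂ = 1401.01 m/s ≈ 1.401 km/s

Final answer:
(a) ΔV₁ = 830.2 m/s
(b) ΔV₂ = 570.8 m/s
(c) ΔV_total = 1.401 km/s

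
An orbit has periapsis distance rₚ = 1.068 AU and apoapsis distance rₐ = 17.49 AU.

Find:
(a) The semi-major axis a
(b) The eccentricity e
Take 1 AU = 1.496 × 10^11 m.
rₚ = 1.068 AU = 1.59773 × 10^11 m
rₐ = 17.49 AU = 2.6165 × 10^12 m
(a) a = (rₚ + rₐ)/2 = 1.38814 × 10^12 m ≈ 9.279 AU
(b) e = (rₐ − rₚ)/(rₐ + rₚ) = (2.45673 × 10^12) / (2.77628 × 10^12) = 0.884901

Final answer:
(a) a = 9.279 AU
(b) e = 0.8849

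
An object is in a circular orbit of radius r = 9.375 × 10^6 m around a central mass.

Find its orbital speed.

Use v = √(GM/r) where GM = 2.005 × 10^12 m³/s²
r = 9.375 × 10^6 m
GM = 2.005 × 10^12 m³/s²
GM/r = (2.005 × 10^12) / (9.375 × 10^6) = 213867 m²/s²
v = √(GM/r) = 462.457 m/s ≈ 462.5 m/s

Final answer: 462.5 m/s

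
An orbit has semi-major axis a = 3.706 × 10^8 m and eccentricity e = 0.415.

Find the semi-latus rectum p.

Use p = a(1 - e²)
a = 3.706 × 10^8 m
e = 0.415,  e² = 0.172225,  1 − e² = 0.827775
p = a(1 − e²) = 3.706 × 10^8 m × 0.827775 = 3.06773 × 10^8 m ≈ 3.068 × 10^8 m

Final answer: p = 3.068 × 10^8 m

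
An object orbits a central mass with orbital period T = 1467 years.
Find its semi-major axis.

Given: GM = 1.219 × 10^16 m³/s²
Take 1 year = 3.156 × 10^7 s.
T = 1467 years = 4.62985 × 10^10 s
GM = 1.219 × 10^16 m³/s²
Kepler's third law: a³ = GM T² / (4π²)
T² = 2.14355 × 10^21 s²
a³ = (1.219 × 10^16) × (2.14355 × 10^21) / (4π²) = 6.61878 × 10^35 m³
a = (a³)^(1/3) = 8.71484 × 10^11 m ≈ 8.715 × 10^11 m

Final answer: 8.715 × 10^11 m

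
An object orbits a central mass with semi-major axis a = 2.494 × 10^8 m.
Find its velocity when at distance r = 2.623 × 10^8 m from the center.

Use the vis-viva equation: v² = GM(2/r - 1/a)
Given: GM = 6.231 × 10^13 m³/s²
a = 2.494 × 10^8 m
r = 2.623 × 10^8 m
GM = 6.231 × 10^13 m³/s²
2/r − 1/a = 7.62486 × 10^-9 − 4.00962 × 10^-9 = 3.61523 × 10^-9 m⁻¹
v² = GM (2/r − 1/a) = 225265 m²/s²
v = 474.621 m/s ≈ 474.6 m/s

Final answer: 474.6 m/s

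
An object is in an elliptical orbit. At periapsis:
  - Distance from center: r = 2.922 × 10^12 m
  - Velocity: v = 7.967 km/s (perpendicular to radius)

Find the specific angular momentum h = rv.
r = 2.922 × 10^12 m
v = 7.967 km/s = 7967 m/s
h = rv = 2.922 × 10^12 × 7967 = 2.32796 × 10^16 m²/s ≈ 2.328 × 10^16 m²/s

Final answer: h = 2.328 × 10^16 m²/s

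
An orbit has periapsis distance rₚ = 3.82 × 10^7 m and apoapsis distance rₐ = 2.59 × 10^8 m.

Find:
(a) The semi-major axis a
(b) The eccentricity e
rₚ = 3.82 × 10^7 m
rₐ = 2.59 × 10^8 m
(a) a = (rₚ + rₐ)/2 = 1.486 × 10^8 m ≈ 1.486 × 10^8 m
(b) e = (rₐ − rₚ)/(rₐ + rₚ) = (2.208 × 10^8) / (2.972 × 10^8) = 0.742934

Final answer:
(a) a = 1.486 × 10^8 m
(b) e = 0.7429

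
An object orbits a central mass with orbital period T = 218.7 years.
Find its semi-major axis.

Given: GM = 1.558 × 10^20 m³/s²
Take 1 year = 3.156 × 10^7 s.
T = 218.7 years = 6.90217 × 10^9 s
GM = 1.558 × 10^20 m³/s²
Kepler's third law: a³ = GM T² / (4π²)
T² = 4.764 × 10^19 s²
a³ = (1.558 × 10^20) × (4.764 × 10^19) / (4π²) = 1.88009 × 10^38 m³
a = (a³)^(1/3) = 5.72875 × 10^12 m ≈ 5.729 × 10^12 m

Final answer: 5.729 × 10^12 m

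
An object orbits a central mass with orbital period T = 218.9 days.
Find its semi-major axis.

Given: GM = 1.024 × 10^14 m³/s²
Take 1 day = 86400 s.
T = 218.9 days = 1.8913 × 10^7 s
GM = 1.024 × 10^14 m³/s²
Kepler's third law: a³ = GM T² / (4π²)
T² = 3.577 × 10^14 s²
a³ = (1.024 × 10^14) × (3.577 × 10^14) / (4π²) = 9.2781 × 10^26 m³
a = (a³)^(1/3) = 9.75333 × 10^8 m ≈ 975.3 Mm

Final answer: 975.3 Mm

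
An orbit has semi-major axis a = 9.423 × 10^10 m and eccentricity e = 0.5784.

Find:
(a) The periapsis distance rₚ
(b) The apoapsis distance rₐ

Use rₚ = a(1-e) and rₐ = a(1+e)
a = 9.423 × 10^10 m
e = 0.5784:  1 − e = 0.4216,  1 + e = 1.5784
(a) rₚ = a(1 − e) = 9.423 × 10^10 m × 0.4216 = 3.97274 × 10^10 m ≈ 3.973 × 10^10 m
(b) rₐ = a(1 + e) = 9.423 × 10^10 m × 1.5784 = 1.48733 × 10^11 m ≈ 1.487 × 10^11 m

Final answer:
(a) rₚ = 3.973 × 10^10 m
(b) rₐ = 1.487 × 10^11 m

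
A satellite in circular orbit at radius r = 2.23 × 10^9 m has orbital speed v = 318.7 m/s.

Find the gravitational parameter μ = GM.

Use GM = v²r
r = 2.23 × 10^9 m
v = 318.7 m/s
v² = 101570 m²/s²
GM = v²r = 101570 × 2.23 × 10^9 = 2.265 × 10^14 m³/s²
GM ≈ 2.265 × 10^14 m³/s²

Final answer: GM = 2.265 × 10^14 m³/s²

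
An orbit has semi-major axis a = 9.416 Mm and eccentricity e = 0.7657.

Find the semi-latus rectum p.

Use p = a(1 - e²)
a = 9.416 Mm = 9.416 × 10^6 m
e = 0.7657,  e² = 0.586296,  1 − e² = 0.413704
p = a(1 − e²) = 9.416 × 10^6 m × 0.413704 = 3.89543 × 10^6 m ≈ 3.895 Mm

Final answer: p = 3.895 Mm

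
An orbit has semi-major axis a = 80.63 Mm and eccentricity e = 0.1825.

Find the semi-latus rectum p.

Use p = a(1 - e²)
a = 80.63 Mm = 8.063 × 10^7 m
e = 0.1825,  e² = 0.0333062,  1 − e² = 0.966694
p = a(1 − e²) = 8.063 × 10^7 m × 0.966694 = 7.79445 × 10^7 m ≈ 77.94 Mm

Final answer: p = 77.94 Mm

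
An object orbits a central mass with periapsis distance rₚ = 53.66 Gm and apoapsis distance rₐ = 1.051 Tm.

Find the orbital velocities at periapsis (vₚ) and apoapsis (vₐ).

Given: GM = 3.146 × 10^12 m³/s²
rₚ = 53.66 Gm = 5.366 × 10^10 m
rₐ = 1.051 Tm = 1.051 × 10^12 m
GM = 3.146 × 10^12 m³/s²
a = (rₚ + rₐ)/2 = 5.5233 × 10^11 m
Vis-viva: v² = GM (2/r − 1/a)
vₚ² = 3.146 × 10^12 × (3.72717 × 10^-11 − 1.81051 × 10^-12) = 111.561 m²/s²
vₚ = 10.5622 m/s ≈ 10.56 m/s
vₐ² = 3.146 × 10^12 × (1.90295 × 10^-12 − 1.81051 × 10^-12) = 0.290809 m²/s²
vₐ = 0.539267 m/s ≈ 0.5393 m/s

Final answer: vₚ = 10.56 m/s, vₐ = 0.5393 m/s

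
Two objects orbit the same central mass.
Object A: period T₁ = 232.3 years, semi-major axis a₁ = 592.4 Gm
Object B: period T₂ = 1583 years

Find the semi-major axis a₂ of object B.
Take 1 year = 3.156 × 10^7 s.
T₁ = 232.3 years = 7.33139 × 10^9 s
T₂ = 1583 years = 4.99595 × 10^10 s
a₁ = 592.4 Gm = 5.924 × 10^11 m
Kepler's third law: (T₂/T₁)² = (a₂/a₁)³  ⇒  a₂ = a₁ (T₂/T₁)^(2/3)
T₂/T₁ = 6.81446
(T₂/T₁)^(2/3) = 3.59436
a₂ = 5.924 × 10^11 m × 3.59436 = 2.1293 × 10^12 m ≈ 2.129 Tm

Final answer: a₂ = 2.129 Tm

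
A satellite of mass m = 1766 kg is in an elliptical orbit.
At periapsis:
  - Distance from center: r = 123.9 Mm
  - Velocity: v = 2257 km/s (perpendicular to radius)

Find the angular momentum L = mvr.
r = 123.9 Mm = 1.239 × 10^8 m
v = 2257 km/s = 2.257 × 10^6 m/s
vr = 2.257 × 10^6 × 1.239 × 10^8 = 2.79642 × 10^14 m²/s
L = m × vr = 1766 × 2.79642 × 10^14 = 4.93848 × 10^17 kg·m²/s ≈ 4.938 × 10^17 kg·m²/s

Final answer: L = 4.938 × 10^17 kg·m²/s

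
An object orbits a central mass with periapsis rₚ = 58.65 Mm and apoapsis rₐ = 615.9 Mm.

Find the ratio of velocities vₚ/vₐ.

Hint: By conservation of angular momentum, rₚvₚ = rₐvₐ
rₚ = 58.65 Mm = 5.865 × 10^7 m
rₐ = 615.9 Mm = 6.159 × 10^8 m
rₚvₚ = rₐvₐ  ⇒  vₚ/vₐ = rₐ/rₚ
vₚ/vₐ = (6.159 × 10^8) / (5.865 × 10^7) = 10.5013

Final answer: vₚ/vₐ = 10.5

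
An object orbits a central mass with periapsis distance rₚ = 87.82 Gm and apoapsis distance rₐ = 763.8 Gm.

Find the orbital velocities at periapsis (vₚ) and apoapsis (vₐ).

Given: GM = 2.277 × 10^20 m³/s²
rₚ = 87.82 Gm = 8.782 × 10^10 m
rₐ = 763.8 Gm = 7.638 × 10^11 m
GM = 2.277 × 10^20 m³/s²
a = (rₚ + rₐ)/2 = 4.2581 × 10^11 m
Vis-viva: v² = GM (2/r − 1/a)
vₚ² = 2.277 × 10^20 × (2.27739 × 10^-11 − 2.34847 × 10^-12) = 4.65086 × 10^9 m²/s²
vₚ = 68197.2 m/s ≈ 68.2 km/s
vₐ² = 2.277 × 10^20 × (2.61849 × 10^-12 − 2.34847 × 10^-12) = 6.14838 × 10^7 m²/s²
vₐ = 7841.16 m/s ≈ 7.841 km/s

Final answer: vₚ = 68.2 km/s, vₐ = 7.841 km/s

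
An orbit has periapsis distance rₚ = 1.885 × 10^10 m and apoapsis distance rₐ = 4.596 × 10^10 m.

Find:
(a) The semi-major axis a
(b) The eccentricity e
rₚ = 1.885 × 10^10 m
rₐ = 4.596 × 10^10 m
(a) a = (rₚ + rₐ)/2 = 3.2405 × 10^10 m ≈ 3.24 × 10^10 m
(b) e = (rₐ − rₚ)/(rₐ + rₚ) = (2.711 × 10^10) / (6.481 × 10^10) = 0.4183

Final answer:
(a) a = 3.24 × 10^10 m
(b) e = 0.4183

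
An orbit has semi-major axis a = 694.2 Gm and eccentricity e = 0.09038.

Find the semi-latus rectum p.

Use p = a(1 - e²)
a = 694.2 Gm = 6.942 × 10^11 m
e = 0.09038,  e² = 0.00816854,  1 − e² = 0.991831
p = a(1 − e²) = 6.942 × 10^11 m × 0.991831 = 6.88529 × 10^11 m ≈ 688.5 Gm

Final answer: p = 688.5 Gm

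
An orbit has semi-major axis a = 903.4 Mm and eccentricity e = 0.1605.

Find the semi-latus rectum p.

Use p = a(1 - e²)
a = 903.4 Mm = 9.034 × 10^8 m
e = 0.1605,  e² = 0.0257603,  1 − e² = 0.97424
p = a(1 − e²) = 9.034 × 10^8 m × 0.97424 = 8.80128 × 10^8 m ≈ 880.1 Mm

Final answer: p = 880.1 Mm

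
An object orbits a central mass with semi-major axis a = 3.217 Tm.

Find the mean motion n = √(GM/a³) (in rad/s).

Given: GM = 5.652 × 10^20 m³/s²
a = 3.217 Tm = 3.217 × 10^12 m
GM = 5.652 × 10^20 m³/s²
a³ = 3.3293 × 10^37 m³
GM/a³ = (5.652 × 10^20) / (3.3293 × 10^37) = 1.69765 × 10^-17 s⁻²
n = √(GM/a³) = 4.12026 × 10^-9 rad/s ≈ 4.12 × 10^-9 rad/s

Final answer: n = 4.12 × 10^-9 rad/s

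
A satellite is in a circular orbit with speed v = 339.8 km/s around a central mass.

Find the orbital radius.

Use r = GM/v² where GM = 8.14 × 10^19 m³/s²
v = 339.8 km/s = 339800 m/s
GM = 8.14 × 10^19 m³/s²
v² = 1.15464 × 10^11 m²/s²
r = GM/v² = (8.14 × 10^19) / (1.15464 × 10^11) = 7.04981 × 10^8 m ≈ 705 Mm

Final answer: 705 Mm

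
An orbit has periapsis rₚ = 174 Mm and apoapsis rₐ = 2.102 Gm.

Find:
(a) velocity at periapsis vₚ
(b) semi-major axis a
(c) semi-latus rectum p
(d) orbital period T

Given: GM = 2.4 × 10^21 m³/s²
rₚ = 174 Mm = 1.74 × 10^8 m
rₐ = 2.102 Gm = 2.102 × 10^9 m
GM = 2.4 × 10^21 m³/s²
a = (rₚ + rₐ)/2 = 1.138 × 10^9 m
e = (rₐ − rₚ)/(rₐ + rₚ) = (1.928 × 10^9) / (2.276 × 10^9) = 0.8471
(a) vₚ² = GM (2/rₚ − 1/a) = 2.4 × 10^21 × (1.14943 × 10^-8 − 8.78735 × 10^-10) = 2.54772 × 10^13 m²/s²;  vₚ = 5.0475 × 10^6 m/s ≈ 5047 km/s
(b) a = 1.138 × 10^9 m ≈ 1.138 Gm
(c) 1 − e² = 0.282421;  p = a(1 − e²) = 1.138 × 10^9 × 0.282421 = 3.21395 × 10^8 m ≈ 321.4 Mm
(d) a³ = 1.47376 × 10^27 m³;  T = 2π √(a³/GM) = 2π × 783.624 s = 4923.66 s ≈ 1.368 hours

Final answer:
(a) velocity at periapsis vₚ = 5047 km/s
(b) semi-major axis a = 1.138 Gm
(c) semi-latus rectum p = 321.4 Mm
(d) orbital period T = 1.368 hours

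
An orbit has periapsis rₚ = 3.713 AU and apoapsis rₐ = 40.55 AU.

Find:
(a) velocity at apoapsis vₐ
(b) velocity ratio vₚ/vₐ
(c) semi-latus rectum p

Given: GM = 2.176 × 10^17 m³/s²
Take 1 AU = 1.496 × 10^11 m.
rₚ = 3.713 AU = 5.55465 × 10^11 m
rₐ = 40.55 AU = 6.06628 × 10^12 m
GM = 2.176 × 10^17 m³/s²
a = (rₚ + rₐ)/2 = 3.31087 × 10^12 m
e = (rₐ − rₚ)/(rₐ + rₚ) = (5.51082 × 10^12) / (6.62174 × 10^12) = 0.83223
(a) vₐ² = GM (2/rₐ − 1/a) = 2.176 × 10^17 × (3.29691 × 10^-13 − 3.02035 × 10^-13) = 6017.98 m²/s²;  vₐ = 77.5756 m/s ≈ 77.58 m/s
(b) vₚ/vₐ = rₐ/rₚ (angular momentum) = (6.06628 × 10^12) / (5.55465 × 10^11) = 10.9211 ≈ 10.92
(c) 1 − e² = 0.307393;  p = a(1 − e²) = 3.31087 × 10^12 × 0.307393 = 1.01774 × 10^12 m ≈ 6.803 AU

Final answer:
(a) velocity at apoapsis vₐ = 77.58 m/s
(b) velocity ratio vₚ/vₐ = 10.92
(c) semi-latus rectum p = 6.803 AU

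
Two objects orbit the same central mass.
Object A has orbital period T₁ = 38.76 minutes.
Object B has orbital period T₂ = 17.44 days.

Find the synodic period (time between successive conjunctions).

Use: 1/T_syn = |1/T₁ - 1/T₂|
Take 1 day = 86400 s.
T₁ = 38.76 minutes = 2325.6 s
T₂ = 17.44 days = 1.50682 × 10^6 s
1/T₁ = 0.000429997 s⁻¹
1/T₂ = 6.63651 × 10^-7 s⁻¹
|1/T₁ − 1/T₂| = 0.000429333 s⁻¹
T_syn = 1 / |1/T₁ − 1/T₂| = 2329.19 s ≈ 38.82 minutes

Final answer: T_syn = 38.82 minutes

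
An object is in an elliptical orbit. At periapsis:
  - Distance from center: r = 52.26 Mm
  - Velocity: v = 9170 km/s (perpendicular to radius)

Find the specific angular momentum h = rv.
r = 52.26 Mm = 5.226 × 10^7 m
v = 9170 km/s = 9.17 × 10^6 m/s
h = rv = 5.226 × 10^7 × 9.17 × 10^6 = 4.79224 × 10^14 m²/s ≈ 4.792 × 10^14 m²/s

Final answer: h = 4.792 × 10^14 m²/s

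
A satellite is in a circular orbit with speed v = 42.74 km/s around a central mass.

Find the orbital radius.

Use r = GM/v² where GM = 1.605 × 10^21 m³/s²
v = 42.74 km/s = 42740 m/s
GM = 1.605 × 10^21 m³/s²
v² = 1.82671 × 10^9 m²/s²
r = GM/v² = (1.605 × 10^21) / (1.82671 × 10^9) = 8.7863 × 10^11 m ≈ 8.786 × 10^11 m

Final answer: 8.786 × 10^11 m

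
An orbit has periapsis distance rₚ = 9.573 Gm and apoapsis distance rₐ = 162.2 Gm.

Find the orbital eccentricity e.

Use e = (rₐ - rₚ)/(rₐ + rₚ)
rₚ = 9.573 Gm = 9.573 × 10^9 m
rₐ = 162.2 Gm = 1.622 × 10^11 m
rₐ − rₚ = 1.52627 × 10^11 m
rₐ + rₚ = 1.71773 × 10^11 m
e = (rₐ − rₚ)/(rₐ + rₚ) = 0.888539

Final answer: e = 0.8885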